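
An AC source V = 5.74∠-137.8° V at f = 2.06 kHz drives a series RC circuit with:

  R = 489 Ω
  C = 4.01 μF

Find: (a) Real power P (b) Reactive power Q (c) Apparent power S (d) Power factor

Step 1 — Angular frequency: ω = 2π·f = 2π·2060 = 1.294e+04 rad/s.
Step 2 — Component impedances:
  R: Z = R = 489 Ω
  C: Z = 1/(jωC) = -j/(ω·C) = 0 - j19.27 Ω
Step 3 — Series combination: Z_total = R + C = 489 - j19.27 Ω = 489.4∠-2.3° Ω.
Step 4 — Source phasor: V = 5.74∠-137.8° V = -4.252 - j3.856 V.
Step 5 — Current: I = V / Z = -0.008372 - j0.008215 A = 0.01173∠-135.5° A.
Step 6 — Complex power: S = V·I* = 0.06727 - j0.002651 VA.
Step 7 — Real power: P = Re(S) = 0.06727 W.
Step 8 — Reactive power: Q = Im(S) = -0.002651 VAR.
Step 9 — Apparent power: |S| = 0.06733 VA.
Step 10 — Power factor: PF = P/|S| = 0.9992 (leading).

(a) P = 0.06727 W  (b) Q = -0.002651 VAR  (c) S = 0.06733 VA  (d) PF = 0.9992 (leading)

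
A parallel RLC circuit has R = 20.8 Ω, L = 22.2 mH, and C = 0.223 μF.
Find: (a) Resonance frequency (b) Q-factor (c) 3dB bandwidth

Step 1 — Resonance: ω₀ = 1/√(LC) = 1/√(0.0222·2.23e-07) = 1.421e+04 rad/s.
Step 2 — f₀ = ω₀/(2π) = 2262 Hz.
Step 3 — Parallel Q: Q = R/(ω₀L) = 20.8/(1.421e+04·0.0222) = 0.06592.
Step 4 — Bandwidth: Δω = ω₀/Q = 2.156e+05 rad/s; BW = Δω/(2π) = 3.431e+04 Hz.

(a) f₀ = 2262 Hz  (b) Q = 0.06592  (c) BW = 3.431e+04 Hz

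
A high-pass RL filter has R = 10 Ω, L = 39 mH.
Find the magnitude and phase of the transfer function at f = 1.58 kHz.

Step 1 — Angular frequency: ω = 2π·1580 = 9927 rad/s.
Step 2 — Transfer function: H(jω) = jωL/(R + jωL).
Step 3 — Numerator jωL = j·387.2; denominator R + jωL = 10 + j387.2.
Step 4 — H = 0.9993 + j0.02581.
Step 5 — Magnitude: |H| = 0.9997 (-0.0 dB); phase: φ = 1.5°.

|H| = 0.9997 (-0.0 dB), φ = 1.5°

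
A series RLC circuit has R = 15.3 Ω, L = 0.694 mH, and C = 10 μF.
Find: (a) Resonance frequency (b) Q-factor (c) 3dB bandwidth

Step 1 — Resonance: ω₀ = 1/√(LC) = 1/√(0.000694·1e-05) = 1.2e+04 rad/s.
Step 2 — f₀ = ω₀/(2π) = 1910 Hz.
Step 3 — Series Q: Q = ω₀L/R = 1.2e+04·0.000694/15.3 = 0.5445.
Step 4 — Bandwidth: Δω = ω₀/Q = 2.205e+04 rad/s; BW = Δω/(2π) = 3509 Hz.

(a) f₀ = 1910 Hz  (b) Q = 0.5445  (c) BW = 3509 Hz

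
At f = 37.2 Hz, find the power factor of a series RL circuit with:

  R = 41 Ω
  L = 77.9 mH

Step 1 — Angular frequency: ω = 2π·f = 2π·37.2 = 233.7 rad/s.
Step 2 — Component impedances:
  R: Z = R = 41 Ω
  L: Z = jωL = j·233.7·0.0779 = 0 + j18.21 Ω
Step 3 — Series combination: Z_total = R + L = 41 + j18.21 Ω = 44.86∠23.9° Ω.
Step 4 — Power factor: PF = cos(φ) = Re(Z)/|Z| = 41/44.861 = 0.9139.
Step 5 — Type: Im(Z) = 18.21 ⇒ lagging (phase φ = 23.9°).

PF = 0.9139 (lagging, φ = 23.9°)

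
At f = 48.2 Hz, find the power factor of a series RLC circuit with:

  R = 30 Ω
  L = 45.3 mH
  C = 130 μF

Step 1 — Angular frequency: ω = 2π·f = 2π·48.2 = 302.8 rad/s.
Step 2 — Component impedances:
  R: Z = R = 30 Ω
  L: Z = jωL = j·302.8·0.0453 = 0 + j13.72 Ω
  C: Z = 1/(jωC) = -j/(ω·C) = 0 - j25.4 Ω
Step 3 — Series combination: Z_total = R + L + C = 30 - j11.68 Ω = 32.19∠-21.3° Ω.
Step 4 — Power factor: PF = cos(φ) = Re(Z)/|Z| = 30/32.194 = 0.9319.
Step 5 — Type: Im(Z) = -11.68 ⇒ leading (phase φ = -21.3°).

PF = 0.9319 (leading, φ = -21.3°)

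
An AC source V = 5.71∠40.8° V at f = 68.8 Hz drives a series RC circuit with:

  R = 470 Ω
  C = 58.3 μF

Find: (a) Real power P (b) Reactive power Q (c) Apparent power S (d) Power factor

Step 1 — Angular frequency: ω = 2π·f = 2π·68.8 = 432.3 rad/s.
Step 2 — Component impedances:
  R: Z = R = 470 Ω
  C: Z = 1/(jωC) = -j/(ω·C) = 0 - j39.68 Ω
Step 3 — Series combination: Z_total = R + C = 470 - j39.68 Ω = 471.7∠-4.8° Ω.
Step 4 — Source phasor: V = 5.71∠40.8° V = 4.322 + j3.731 V.
Step 5 — Current: I = V / Z = 0.008466 + j0.008653 A = 0.01211∠45.6° A.
Step 6 — Complex power: S = V·I* = 0.06888 - j0.005815 VA.
Step 7 — Real power: P = Re(S) = 0.06888 W.
Step 8 — Reactive power: Q = Im(S) = -0.005815 VAR.
Step 9 — Apparent power: |S| = 0.06912 VA.
Step 10 — Power factor: PF = P/|S| = 0.9965 (leading).

(a) P = 0.06888 W  (b) Q = -0.005815 VAR  (c) S = 0.06912 VA  (d) PF = 0.9965 (leading)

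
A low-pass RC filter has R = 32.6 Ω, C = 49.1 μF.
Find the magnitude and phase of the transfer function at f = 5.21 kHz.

Step 1 — Angular frequency: ω = 2π·5210 = 3.274e+04 rad/s.
Step 2 — Transfer function: H(jω) = 1/(1 + jωRC).
Step 3 — Denominator: 1 + jωRC = 1 + j·3.274e+04·32.6·4.91e-05 = 1 + j52.4.
Step 4 — H = 0.0003641 - j0.01908.
Step 5 — Magnitude: |H| = 0.01908 (-34.4 dB); phase: φ = -88.9°.

|H| = 0.01908 (-34.4 dB), φ = -88.9°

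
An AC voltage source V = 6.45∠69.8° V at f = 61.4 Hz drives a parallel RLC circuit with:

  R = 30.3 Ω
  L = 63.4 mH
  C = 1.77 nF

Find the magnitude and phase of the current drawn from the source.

Step 1 — Angular frequency: ω = 2π·f = 2π·61.4 = 385.8 rad/s.
Step 2 — Component impedances:
  R: Z = R = 30.3 Ω
  L: Z = jωL = j·385.8·0.0634 = 0 + j24.46 Ω
  C: Z = 1/(jωC) = -j/(ω·C) = 0 - j1.464e+06 Ω
Step 3 — Parallel combination: 1/Z_total = 1/R + 1/L + 1/C; Z_total = 11.95 + j14.81 Ω = 19.03∠51.1° Ω.
Step 4 — Source phasor: V = 6.45∠69.8° V = 2.227 + j6.053 V.
Step 5 — Ohm's law: I = V / Z_total = (2.227 + j6.053) / (11.95 + j14.81) = 0.321 + j0.1087 A.
Step 6 — Convert to polar: |I| = 0.3389 A, ∠I = 18.7°.

I = 0.3389∠18.7° A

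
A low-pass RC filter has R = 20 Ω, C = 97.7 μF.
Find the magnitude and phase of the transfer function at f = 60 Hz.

Step 1 — Angular frequency: ω = 2π·60 = 377 rad/s.
Step 2 — Transfer function: H(jω) = 1/(1 + jωRC).
Step 3 — Denominator: 1 + jωRC = 1 + j·377·20·9.77e-05 = 1 + j0.7366.
Step 4 — H = 0.6482 - j0.4775.
Step 5 — Magnitude: |H| = 0.8051 (-1.9 dB); phase: φ = -36.4°.

|H| = 0.8051 (-1.9 dB), φ = -36.4°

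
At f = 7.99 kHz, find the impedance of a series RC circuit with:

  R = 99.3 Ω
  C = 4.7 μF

Step 1 — Angular frequency: ω = 2π·f = 2π·7990 = 5.02e+04 rad/s.
Step 2 — Component impedances:
  R: Z = R = 99.3 Ω
  C: Z = 1/(jωC) = -j/(ω·C) = 0 - j4.238 Ω
Step 3 — Series combination: Z_total = R + C = 99.3 - j4.238 Ω = 99.39∠-2.4° Ω.

Z = 99.3 - j4.238 Ω = 99.39∠-2.4° Ω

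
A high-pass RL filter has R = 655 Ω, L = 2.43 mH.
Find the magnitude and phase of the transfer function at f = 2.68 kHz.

Step 1 — Angular frequency: ω = 2π·2680 = 1.684e+04 rad/s.
Step 2 — Transfer function: H(jω) = jωL/(R + jωL).
Step 3 — Numerator jωL = j·40.92; denominator R + jωL = 655 + j40.92.
Step 4 — H = 0.003887 + j0.06223.
Step 5 — Magnitude: |H| = 0.06235 (-24.1 dB); phase: φ = 86.4°.

|H| = 0.06235 (-24.1 dB), φ = 86.4°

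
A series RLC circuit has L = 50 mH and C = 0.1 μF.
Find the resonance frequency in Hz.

Step 1 — Resonance condition Im(Z)=0 gives ω₀ = 1/√(LC).
Step 2 — ω₀ = 1/√(0.05·1e-07) = 1.414e+04 rad/s.
Step 3 — f₀ = ω₀/(2π) = 2251 Hz.

f₀ = 2251 Hz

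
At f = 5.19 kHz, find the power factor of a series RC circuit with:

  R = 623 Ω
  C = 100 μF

Step 1 — Angular frequency: ω = 2π·f = 2π·5190 = 3.261e+04 rad/s.
Step 2 — Component impedances:
  R: Z = R = 623 Ω
  C: Z = 1/(jωC) = -j/(ω·C) = 0 - j0.3067 Ω
Step 3 — Series combination: Z_total = R + C = 623 - j0.3067 Ω = 623∠-0.0° Ω.
Step 4 — Power factor: PF = cos(φ) = Re(Z)/|Z| = 623/623 = 1.
Step 5 — Type: Im(Z) = -0.3067 ⇒ leading (phase φ = -0.0°).

PF = 1 (leading, φ = -0.0°)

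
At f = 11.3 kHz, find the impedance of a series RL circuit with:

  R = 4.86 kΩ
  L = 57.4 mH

Step 1 — Angular frequency: ω = 2π·f = 2π·1.13e+04 = 7.1e+04 rad/s.
Step 2 — Component impedances:
  R: Z = R = 4860 Ω
  L: Z = jωL = j·7.1e+04·0.0574 = 0 + j4075 Ω
Step 3 — Series combination: Z_total = R + L = 4860 + j4075 Ω = 6343∠40.0° Ω.

Z = 4860 + j4075 Ω = 6343∠40.0° Ω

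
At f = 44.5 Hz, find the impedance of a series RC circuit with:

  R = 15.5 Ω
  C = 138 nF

Step 1 — Angular frequency: ω = 2π·f = 2π·44.5 = 279.6 rad/s.
Step 2 — Component impedances:
  R: Z = R = 15.5 Ω
  C: Z = 1/(jωC) = -j/(ω·C) = 0 - j2.592e+04 Ω
Step 3 — Series combination: Z_total = R + C = 15.5 - j2.592e+04 Ω = 2.592e+04∠-90.0° Ω.

Z = 15.5 - j2.592e+04 Ω = 2.592e+04∠-90.0° Ω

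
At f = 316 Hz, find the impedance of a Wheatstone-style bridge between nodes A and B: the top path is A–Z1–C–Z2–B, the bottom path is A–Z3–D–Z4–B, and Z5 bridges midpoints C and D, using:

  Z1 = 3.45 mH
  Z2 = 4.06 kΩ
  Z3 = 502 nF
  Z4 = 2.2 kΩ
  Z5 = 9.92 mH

Step 1 — Angular frequency: ω = 2π·f = 2π·316 = 1985 rad/s.
Step 2 — Component impedances:
  Z1: Z = jωL = j·1985·0.00345 = 0 + j6.85 Ω
  Z2: Z = R = 4060 Ω
  Z3: Z = 1/(jωC) = -j/(ω·C) = 0 - j1003 Ω
  Z4: Z = R = 2200 Ω
  Z5: Z = jωL = j·1985·0.00992 = 0 + j19.7 Ω
Step 3 — Bridge requires nodal analysis (the Z5 bridge couples midpoints C and D, so the two paths cannot be reduced to a simple series/parallel combination). Setting node B to ground and injecting 1 A at node A, the 3-node admittance system at A, C, D solves to V_A = Z_AB = 1427 + j15.53 Ω = 1427∠0.6° Ω.

Z = 1427 + j15.53 Ω = 1427∠0.6° Ω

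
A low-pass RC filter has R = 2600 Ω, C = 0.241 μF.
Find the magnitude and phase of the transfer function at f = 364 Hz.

Step 1 — Angular frequency: ω = 2π·364 = 2287 rad/s.
Step 2 — Transfer function: H(jω) = 1/(1 + jωRC).
Step 3 — Denominator: 1 + jωRC = 1 + j·2287·2600·2.41e-07 = 1 + j1.433.
Step 4 — H = 0.3275 - j0.4693.
Step 5 — Magnitude: |H| = 0.5722 (-4.8 dB); phase: φ = -55.1°.

|H| = 0.5722 (-4.8 dB), φ = -55.1°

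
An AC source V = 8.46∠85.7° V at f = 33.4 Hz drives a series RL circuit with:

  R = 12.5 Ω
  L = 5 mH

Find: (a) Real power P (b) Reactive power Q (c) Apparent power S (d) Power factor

Step 1 — Angular frequency: ω = 2π·f = 2π·33.4 = 209.9 rad/s.
Step 2 — Component impedances:
  R: Z = R = 12.5 Ω
  L: Z = jωL = j·209.9·0.005 = 0 + j1.049 Ω
Step 3 — Series combination: Z_total = R + L = 12.5 + j1.049 Ω = 12.54∠4.8° Ω.
Step 4 — Source phasor: V = 8.46∠85.7° V = 0.6343 + j8.436 V.
Step 5 — Current: I = V / Z = 0.1066 + j0.6659 A = 0.6744∠80.9° A.
Step 6 — Complex power: S = V·I* = 5.686 + j0.4773 VA.
Step 7 — Real power: P = Re(S) = 5.686 W.
Step 8 — Reactive power: Q = Im(S) = 0.4773 VAR.
Step 9 — Apparent power: |S| = 5.706 VA.
Step 10 — Power factor: PF = P/|S| = 0.9965 (lagging).

(a) P = 5.686 W  (b) Q = 0.4773 VAR  (c) S = 5.706 VA  (d) PF = 0.9965 (lagging)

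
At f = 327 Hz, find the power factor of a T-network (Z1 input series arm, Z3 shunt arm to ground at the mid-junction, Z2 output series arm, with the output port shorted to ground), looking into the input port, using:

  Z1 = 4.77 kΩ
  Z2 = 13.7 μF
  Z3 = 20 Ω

Step 1 — Angular frequency: ω = 2π·f = 2π·327 = 2055 rad/s.
Step 2 — Component impedances:
  Z1: Z = R = 4770 Ω
  Z2: Z = 1/(jωC) = -j/(ω·C) = 0 - j35.53 Ω
  Z3: Z = R = 20 Ω
Step 3 — With the output port shorted to ground, the output series arm Z2 runs from the junction to ground; the shunt arm Z3 also runs from the junction to ground. They appear in parallel: Z3 || Z2 = 15.19 - j8.55 Ω.
Step 4 — Series with input arm Z1: Z_in = Z1 + (Z3 || Z2) = 4785 - j8.55 Ω = 4785∠-0.1° Ω.
Step 5 — Power factor: PF = cos(φ) = Re(Z)/|Z| = 4785/4785 = 1.
Step 6 — Type: Im(Z) = -8.55 ⇒ leading (phase φ = -0.1°).

PF = 1 (leading, φ = -0.1°)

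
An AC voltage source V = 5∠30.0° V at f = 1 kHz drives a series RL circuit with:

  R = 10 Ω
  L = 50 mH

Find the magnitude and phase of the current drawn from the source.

Step 1 — Angular frequency: ω = 2π·f = 2π·1000 = 6283 rad/s.
Step 2 — Component impedances:
  R: Z = R = 10 Ω
  L: Z = jωL = j·6283·0.05 = 0 + j314.2 Ω
Step 3 — Series combination: Z_total = R + L = 10 + j314.2 Ω = 314.3∠88.2° Ω.
Step 4 — Source phasor: V = 5∠30.0° V = 4.33 + j2.5 V.
Step 5 — Ohm's law: I = V / Z_total = (4.33 + j2.5) / (10 + j314.2) = 0.008388 - j0.01352 A.
Step 6 — Convert to polar: |I| = 0.01591 A, ∠I = -58.2°.

I = 0.01591∠-58.2° A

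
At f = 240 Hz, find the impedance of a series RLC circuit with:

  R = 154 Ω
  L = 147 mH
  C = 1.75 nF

Step 1 — Angular frequency: ω = 2π·f = 2π·240 = 1508 rad/s.
Step 2 — Component impedances:
  R: Z = R = 154 Ω
  L: Z = jωL = j·1508·0.147 = 0 + j221.7 Ω
  C: Z = 1/(jωC) = -j/(ω·C) = 0 - j3.789e+05 Ω
Step 3 — Series combination: Z_total = R + L + C = 154 - j3.787e+05 Ω = 3.787e+05∠-90.0° Ω.

Z = 154 - j3.787e+05 Ω = 3.787e+05∠-90.0° Ω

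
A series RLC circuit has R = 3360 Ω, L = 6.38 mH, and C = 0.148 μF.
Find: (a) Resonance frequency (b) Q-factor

Step 1 — Resonance condition Im(Z)=0 gives ω₀ = 1/√(LC).
Step 2 — ω₀ = 1/√(0.00638·1.48e-07) = 3.254e+04 rad/s.
Step 3 — f₀ = ω₀/(2π) = 5179 Hz.
Step 4 — Series Q: Q = ω₀L/R = 3.254e+04·0.00638/3360 = 0.06179.

(a) f₀ = 5179 Hz  (b) Q = 0.06179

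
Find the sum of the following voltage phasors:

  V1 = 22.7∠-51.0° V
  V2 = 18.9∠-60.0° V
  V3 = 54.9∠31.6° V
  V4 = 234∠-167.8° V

Step 1 — Convert each phasor to rectangular form:
  V1 = 22.7·(cos(-51.0°) + j·sin(-51.0°)) = 14.29 - j17.64 V
  V2 = 18.9·(cos(-60.0°) + j·sin(-60.0°)) = 9.45 - j16.37 V
  V3 = 54.9·(cos(31.6°) + j·sin(31.6°)) = 46.76 + j28.77 V
  V4 = 234·(cos(-167.8°) + j·sin(-167.8°)) = -228.7 - j49.45 V
Step 2 — Sum components: V_total = -158.2 - j54.69 V.
Step 3 — Convert to polar: |V_total| = 167.4 V, ∠V_total = -160.9°.

V_total = 167.4∠-160.9° V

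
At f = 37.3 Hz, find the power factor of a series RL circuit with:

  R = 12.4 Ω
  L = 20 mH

Step 1 — Angular frequency: ω = 2π·f = 2π·37.3 = 234.4 rad/s.
Step 2 — Component impedances:
  R: Z = R = 12.4 Ω
  L: Z = jωL = j·234.4·0.02 = 0 + j4.687 Ω
Step 3 — Series combination: Z_total = R + L = 12.4 + j4.687 Ω = 13.26∠20.7° Ω.
Step 4 — Power factor: PF = cos(φ) = Re(Z)/|Z| = 12.4/13.256 = 0.9354.
Step 5 — Type: Im(Z) = 4.687 ⇒ lagging (phase φ = 20.7°).

PF = 0.9354 (lagging, φ = 20.7°)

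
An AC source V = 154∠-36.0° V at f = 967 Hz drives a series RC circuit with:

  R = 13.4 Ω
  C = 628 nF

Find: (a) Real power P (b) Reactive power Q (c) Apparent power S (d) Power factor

Step 1 — Angular frequency: ω = 2π·f = 2π·967 = 6076 rad/s.
Step 2 — Component impedances:
  R: Z = R = 13.4 Ω
  C: Z = 1/(jωC) = -j/(ω·C) = 0 - j262.1 Ω
Step 3 — Series combination: Z_total = R + C = 13.4 - j262.1 Ω = 262.4∠-87.1° Ω.
Step 4 — Source phasor: V = 154∠-36.0° V = 124.6 - j90.52 V.
Step 5 — Current: I = V / Z = 0.3687 + j0.4565 A = 0.5868∠51.1° A.
Step 6 — Complex power: S = V·I* = 4.615 - j90.26 VA.
Step 7 — Real power: P = Re(S) = 4.615 W.
Step 8 — Reactive power: Q = Im(S) = -90.26 VAR.
Step 9 — Apparent power: |S| = 90.37 VA.
Step 10 — Power factor: PF = P/|S| = 0.05106 (leading).

(a) P = 4.615 W  (b) Q = -90.26 VAR  (c) S = 90.37 VA  (d) PF = 0.05106 (leading)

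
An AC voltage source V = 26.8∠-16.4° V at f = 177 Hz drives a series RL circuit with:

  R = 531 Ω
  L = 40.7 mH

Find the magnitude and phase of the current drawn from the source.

Step 1 — Angular frequency: ω = 2π·f = 2π·177 = 1112 rad/s.
Step 2 — Component impedances:
  R: Z = R = 531 Ω
  L: Z = jωL = j·1112·0.0407 = 0 + j45.26 Ω
Step 3 — Series combination: Z_total = R + L = 531 + j45.26 Ω = 532.9∠4.9° Ω.
Step 4 — Source phasor: V = 26.8∠-16.4° V = 25.71 - j7.567 V.
Step 5 — Ohm's law: I = V / Z_total = (25.71 - j7.567) / (531 + j45.26) = 0.04686 - j0.01824 A.
Step 6 — Convert to polar: |I| = 0.05029 A, ∠I = -21.3°.

I = 0.05029∠-21.3° A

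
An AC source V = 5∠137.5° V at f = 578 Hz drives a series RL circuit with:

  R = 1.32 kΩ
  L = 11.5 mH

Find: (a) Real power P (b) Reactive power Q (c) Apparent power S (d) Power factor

Step 1 — Angular frequency: ω = 2π·f = 2π·578 = 3632 rad/s.
Step 2 — Component impedances:
  R: Z = R = 1320 Ω
  L: Z = jωL = j·3632·0.0115 = 0 + j41.76 Ω
Step 3 — Series combination: Z_total = R + L = 1320 + j41.76 Ω = 1321∠1.8° Ω.
Step 4 — Source phasor: V = 5∠137.5° V = -3.686 + j3.378 V.
Step 5 — Current: I = V / Z = -0.002709 + j0.002645 A = 0.003786∠135.7° A.
Step 6 — Complex power: S = V·I* = 0.01892 + j0.0005986 VA.
Step 7 — Real power: P = Re(S) = 0.01892 W.
Step 8 — Reactive power: Q = Im(S) = 0.0005986 VAR.
Step 9 — Apparent power: |S| = 0.01893 VA.
Step 10 — Power factor: PF = P/|S| = 0.9995 (lagging).

(a) P = 0.01892 W  (b) Q = 0.0005986 VAR  (c) S = 0.01893 VA  (d) PF = 0.9995 (lagging)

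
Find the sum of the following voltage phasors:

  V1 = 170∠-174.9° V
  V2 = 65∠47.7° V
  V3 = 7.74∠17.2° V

Step 1 — Convert each phasor to rectangular form:
  V1 = 170·(cos(-174.9°) + j·sin(-174.9°)) = -169.3 - j15.11 V
  V2 = 65·(cos(47.7°) + j·sin(47.7°)) = 43.75 + j48.08 V
  V3 = 7.74·(cos(17.2°) + j·sin(17.2°)) = 7.394 + j2.289 V
Step 2 — Sum components: V_total = -118.2 + j35.25 V.
Step 3 — Convert to polar: |V_total| = 123.3 V, ∠V_total = 163.4°.

V_total = 123.3∠163.4° V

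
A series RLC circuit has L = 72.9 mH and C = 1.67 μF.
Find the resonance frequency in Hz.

Step 1 — Resonance condition Im(Z)=0 gives ω₀ = 1/√(LC).
Step 2 — ω₀ = 1/√(0.0729·1.67e-06) = 2866 rad/s.
Step 3 — f₀ = ω₀/(2π) = 456.1 Hz.

f₀ = 456.1 Hz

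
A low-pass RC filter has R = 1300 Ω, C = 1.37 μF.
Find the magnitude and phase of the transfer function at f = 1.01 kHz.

Step 1 — Angular frequency: ω = 2π·1010 = 6346 rad/s.
Step 2 — Transfer function: H(jω) = 1/(1 + jωRC).
Step 3 — Denominator: 1 + jωRC = 1 + j·6346·1300·1.37e-06 = 1 + j11.3.
Step 4 — H = 0.007768 - j0.08779.
Step 5 — Magnitude: |H| = 0.08813 (-21.1 dB); phase: φ = -84.9°.

|H| = 0.08813 (-21.1 dB), φ = -84.9°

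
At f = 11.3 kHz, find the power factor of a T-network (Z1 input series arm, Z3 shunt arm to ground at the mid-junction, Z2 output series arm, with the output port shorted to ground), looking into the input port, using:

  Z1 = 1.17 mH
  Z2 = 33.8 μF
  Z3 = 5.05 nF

Step 1 — Angular frequency: ω = 2π·f = 2π·1.13e+04 = 7.1e+04 rad/s.
Step 2 — Component impedances:
  Z1: Z = jωL = j·7.1e+04·0.00117 = 0 + j83.07 Ω
  Z2: Z = 1/(jωC) = -j/(ω·C) = 0 - j0.4167 Ω
  Z3: Z = 1/(jωC) = -j/(ω·C) = 0 - j2789 Ω
Step 3 — With the output port shorted to ground, the output series arm Z2 runs from the junction to ground; the shunt arm Z3 also runs from the junction to ground. They appear in parallel: Z3 || Z2 = 0 - j0.4166 Ω.
Step 4 — Series with input arm Z1: Z_in = Z1 + (Z3 || Z2) = 0 + j82.65 Ω = 82.65∠90.0° Ω.
Step 5 — Power factor: PF = cos(φ) = Re(Z)/|Z| = 0/82.65 = 0.
Step 6 — Type: Im(Z) = 82.65 ⇒ lagging (phase φ = 90.0°).

PF = 0 (lagging, φ = 90.0°)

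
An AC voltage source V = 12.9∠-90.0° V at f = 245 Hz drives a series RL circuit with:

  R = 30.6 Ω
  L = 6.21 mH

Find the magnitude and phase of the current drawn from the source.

Step 1 — Angular frequency: ω = 2π·f = 2π·245 = 1539 rad/s.
Step 2 — Component impedances:
  R: Z = R = 30.6 Ω
  L: Z = jωL = j·1539·0.00621 = 0 + j9.56 Ω
Step 3 — Series combination: Z_total = R + L = 30.6 + j9.56 Ω = 32.06∠17.3° Ω.
Step 4 — Source phasor: V = 12.9∠-90.0° V = 0 - j12.9 V.
Step 5 — Ohm's law: I = V / Z_total = (0 - j12.9) / (30.6 + j9.56) = -0.12 - j0.3841 A.
Step 6 — Convert to polar: |I| = 0.4024 A, ∠I = -107.3°.

I = 0.4024∠-107.3° A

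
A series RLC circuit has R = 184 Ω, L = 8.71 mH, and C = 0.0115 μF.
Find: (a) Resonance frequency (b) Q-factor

Step 1 — Resonance condition Im(Z)=0 gives ω₀ = 1/√(LC).
Step 2 — ω₀ = 1/√(0.00871·1.15e-08) = 9.992e+04 rad/s.
Step 3 — f₀ = ω₀/(2π) = 1.59e+04 Hz.
Step 4 — Series Q: Q = ω₀L/R = 9.992e+04·0.00871/184 = 4.73.

(a) f₀ = 1.59e+04 Hz  (b) Q = 4.73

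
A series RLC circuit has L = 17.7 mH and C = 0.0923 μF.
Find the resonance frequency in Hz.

Step 1 — Resonance condition Im(Z)=0 gives ω₀ = 1/√(LC).
Step 2 — ω₀ = 1/√(0.0177·9.23e-08) = 2.474e+04 rad/s.
Step 3 — f₀ = ω₀/(2π) = 3938 Hz.

f₀ = 3938 Hz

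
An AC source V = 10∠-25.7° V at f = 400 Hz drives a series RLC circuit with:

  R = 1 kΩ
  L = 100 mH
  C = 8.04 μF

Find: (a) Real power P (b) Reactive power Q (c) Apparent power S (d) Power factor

Step 1 — Angular frequency: ω = 2π·f = 2π·400 = 2513 rad/s.
Step 2 — Component impedances:
  R: Z = R = 1000 Ω
  L: Z = jωL = j·2513·0.1 = 0 + j251.3 Ω
  C: Z = 1/(jωC) = -j/(ω·C) = 0 - j49.49 Ω
Step 3 — Series combination: Z_total = R + L + C = 1000 + j201.8 Ω = 1020∠11.4° Ω.
Step 4 — Source phasor: V = 10∠-25.7° V = 9.011 - j4.337 V.
Step 5 — Current: I = V / Z = 0.007817 - j0.005914 A = 0.009802∠-37.1° A.
Step 6 — Complex power: S = V·I* = 0.09609 + j0.01939 VA.
Step 7 — Real power: P = Re(S) = 0.09609 W.
Step 8 — Reactive power: Q = Im(S) = 0.01939 VAR.
Step 9 — Apparent power: |S| = 0.09802 VA.
Step 10 — Power factor: PF = P/|S| = 0.9802 (lagging).

(a) P = 0.09609 W  (b) Q = 0.01939 VAR  (c) S = 0.09802 VA  (d) PF = 0.9802 (lagging)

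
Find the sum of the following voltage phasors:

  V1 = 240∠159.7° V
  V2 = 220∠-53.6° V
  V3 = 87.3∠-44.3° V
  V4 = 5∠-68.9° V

Step 1 — Convert each phasor to rectangular form:
  V1 = 240·(cos(159.7°) + j·sin(159.7°)) = -225.1 + j83.26 V
  V2 = 220·(cos(-53.6°) + j·sin(-53.6°)) = 130.6 - j177.1 V
  V3 = 87.3·(cos(-44.3°) + j·sin(-44.3°)) = 62.48 - j60.97 V
  V4 = 5·(cos(-68.9°) + j·sin(-68.9°)) = 1.8 - j4.665 V
Step 2 — Sum components: V_total = -30.26 - j159.4 V.
Step 3 — Convert to polar: |V_total| = 162.3 V, ∠V_total = -100.7°.

V_total = 162.3∠-100.7° V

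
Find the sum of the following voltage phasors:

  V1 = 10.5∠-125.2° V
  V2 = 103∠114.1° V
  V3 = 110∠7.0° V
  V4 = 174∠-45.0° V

Step 1 — Convert each phasor to rectangular form:
  V1 = 10.5·(cos(-125.2°) + j·sin(-125.2°)) = -6.053 - j8.58 V
  V2 = 103·(cos(114.1°) + j·sin(114.1°)) = -42.06 + j94.02 V
  V3 = 110·(cos(7.0°) + j·sin(7.0°)) = 109.2 + j13.41 V
  V4 = 174·(cos(-45.0°) + j·sin(-45.0°)) = 123 - j123 V
Step 2 — Sum components: V_total = 184.1 - j24.19 V.
Step 3 — Convert to polar: |V_total| = 185.7 V, ∠V_total = -7.5°.

V_total = 185.7∠-7.5° V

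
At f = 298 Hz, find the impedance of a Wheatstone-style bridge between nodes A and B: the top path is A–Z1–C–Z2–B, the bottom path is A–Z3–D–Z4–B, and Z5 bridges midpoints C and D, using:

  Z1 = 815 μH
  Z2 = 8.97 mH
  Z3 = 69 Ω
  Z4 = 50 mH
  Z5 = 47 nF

Step 1 — Angular frequency: ω = 2π·f = 2π·298 = 1872 rad/s.
Step 2 — Component impedances:
  Z1: Z = jωL = j·1872·0.000815 = 0 + j1.526 Ω
  Z2: Z = jωL = j·1872·0.00897 = 0 + j16.8 Ω
  Z3: Z = R = 69 Ω
  Z4: Z = jωL = j·1872·0.05 = 0 + j93.62 Ω
  Z5: Z = 1/(jωC) = -j/(ω·C) = 0 - j1.136e+04 Ω
Step 3 — Bridge requires nodal analysis (the Z5 bridge couples midpoints C and D, so the two paths cannot be reduced to a simple series/parallel combination). Setting node B to ground and injecting 1 A at node A, the 3-node admittance system at A, C, D solves to V_A = Z_AB = 1.345 + j16.14 Ω = 16.2∠85.2° Ω.

Z = 1.345 + j16.14 Ω = 16.2∠85.2° Ω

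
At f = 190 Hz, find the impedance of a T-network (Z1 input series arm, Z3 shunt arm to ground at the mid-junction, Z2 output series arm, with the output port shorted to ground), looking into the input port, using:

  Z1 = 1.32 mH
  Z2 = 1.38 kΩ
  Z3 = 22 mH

Step 1 — Angular frequency: ω = 2π·f = 2π·190 = 1194 rad/s.
Step 2 — Component impedances:
  Z1: Z = jωL = j·1194·0.00132 = 0 + j1.576 Ω
  Z2: Z = R = 1380 Ω
  Z3: Z = jωL = j·1194·0.022 = 0 + j26.26 Ω
Step 3 — With the output port shorted to ground, the output series arm Z2 runs from the junction to ground; the shunt arm Z3 also runs from the junction to ground. They appear in parallel: Z3 || Z2 = 0.4997 + j26.25 Ω.
Step 4 — Series with input arm Z1: Z_in = Z1 + (Z3 || Z2) = 0.4997 + j27.83 Ω = 27.83∠89.0° Ω.

Z = 0.4997 + j27.83 Ω = 27.83∠89.0° Ω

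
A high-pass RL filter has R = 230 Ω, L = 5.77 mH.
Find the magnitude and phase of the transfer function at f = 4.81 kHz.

Step 1 — Angular frequency: ω = 2π·4810 = 3.022e+04 rad/s.
Step 2 — Transfer function: H(jω) = jωL/(R + jωL).
Step 3 — Numerator jωL = j·174.4; denominator R + jωL = 230 + j174.4.
Step 4 — H = 0.365 + j0.4814.
Step 5 — Magnitude: |H| = 0.6042 (-4.4 dB); phase: φ = 52.8°.

|H| = 0.6042 (-4.4 dB), φ = 52.8°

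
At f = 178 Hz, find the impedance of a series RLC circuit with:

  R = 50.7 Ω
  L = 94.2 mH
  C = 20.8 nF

Step 1 — Angular frequency: ω = 2π·f = 2π·178 = 1118 rad/s.
Step 2 — Component impedances:
  R: Z = R = 50.7 Ω
  L: Z = jωL = j·1118·0.0942 = 0 + j105.4 Ω
  C: Z = 1/(jωC) = -j/(ω·C) = 0 - j4.299e+04 Ω
Step 3 — Series combination: Z_total = R + L + C = 50.7 - j4.288e+04 Ω = 4.288e+04∠-89.9° Ω.

Z = 50.7 - j4.288e+04 Ω = 4.288e+04∠-89.9° Ω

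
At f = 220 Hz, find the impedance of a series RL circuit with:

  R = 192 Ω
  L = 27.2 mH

Step 1 — Angular frequency: ω = 2π·f = 2π·220 = 1382 rad/s.
Step 2 — Component impedances:
  R: Z = R = 192 Ω
  L: Z = jωL = j·1382·0.0272 = 0 + j37.6 Ω
Step 3 — Series combination: Z_total = R + L = 192 + j37.6 Ω = 195.6∠11.1° Ω.

Z = 192 + j37.6 Ω = 195.6∠11.1° Ω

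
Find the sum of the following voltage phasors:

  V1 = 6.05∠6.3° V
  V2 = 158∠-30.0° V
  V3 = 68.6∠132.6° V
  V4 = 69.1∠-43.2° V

Step 1 — Convert each phasor to rectangular form:
  V1 = 6.05·(cos(6.3°) + j·sin(6.3°)) = 6.013 + j0.6639 V
  V2 = 158·(cos(-30.0°) + j·sin(-30.0°)) = 136.8 - j79 V
  V3 = 68.6·(cos(132.6°) + j·sin(132.6°)) = -46.43 + j50.5 V
  V4 = 69.1·(cos(-43.2°) + j·sin(-43.2°)) = 50.37 - j47.3 V
Step 2 — Sum components: V_total = 146.8 - j75.14 V.
Step 3 — Convert to polar: |V_total| = 164.9 V, ∠V_total = -27.1°.

V_total = 164.9∠-27.1° V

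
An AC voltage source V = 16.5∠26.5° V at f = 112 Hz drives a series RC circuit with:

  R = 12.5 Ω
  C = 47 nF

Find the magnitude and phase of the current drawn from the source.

Step 1 — Angular frequency: ω = 2π·f = 2π·112 = 703.7 rad/s.
Step 2 — Component impedances:
  R: Z = R = 12.5 Ω
  C: Z = 1/(jωC) = -j/(ω·C) = 0 - j3.023e+04 Ω
Step 3 — Series combination: Z_total = R + C = 12.5 - j3.023e+04 Ω = 3.023e+04∠-90.0° Ω.
Step 4 — Source phasor: V = 16.5∠26.5° V = 14.77 + j7.362 V.
Step 5 — Ohm's law: I = V / Z_total = (14.77 + j7.362) / (12.5 - j3.023e+04) = -0.0002433 + j0.0004885 A.
Step 6 — Convert to polar: |I| = 0.0005457 A, ∠I = 116.5°.

I = 0.0005457∠116.5° A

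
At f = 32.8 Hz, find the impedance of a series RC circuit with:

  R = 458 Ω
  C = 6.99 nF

Step 1 — Angular frequency: ω = 2π·f = 2π·32.8 = 206.1 rad/s.
Step 2 — Component impedances:
  R: Z = R = 458 Ω
  C: Z = 1/(jωC) = -j/(ω·C) = 0 - j6.942e+05 Ω
Step 3 — Series combination: Z_total = R + C = 458 - j6.942e+05 Ω = 6.942e+05∠-90.0° Ω.

Z = 458 - j6.942e+05 Ω = 6.942e+05∠-90.0° Ω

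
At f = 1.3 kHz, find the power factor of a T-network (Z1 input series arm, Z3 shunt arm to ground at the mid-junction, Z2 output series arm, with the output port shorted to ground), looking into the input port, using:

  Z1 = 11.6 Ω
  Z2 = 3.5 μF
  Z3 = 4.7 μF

Step 1 — Angular frequency: ω = 2π·f = 2π·1300 = 8168 rad/s.
Step 2 — Component impedances:
  Z1: Z = R = 11.6 Ω
  Z2: Z = 1/(jωC) = -j/(ω·C) = 0 - j34.98 Ω
  Z3: Z = 1/(jωC) = -j/(ω·C) = 0 - j26.05 Ω
Step 3 — With the output port shorted to ground, the output series arm Z2 runs from the junction to ground; the shunt arm Z3 also runs from the junction to ground. They appear in parallel: Z3 || Z2 = 0 - j14.93 Ω.
Step 4 — Series with input arm Z1: Z_in = Z1 + (Z3 || Z2) = 11.6 - j14.93 Ω = 18.91∠-52.2° Ω.
Step 5 — Power factor: PF = cos(φ) = Re(Z)/|Z| = 11.6/18.907 = 0.6135.
Step 6 — Type: Im(Z) = -14.93 ⇒ leading (phase φ = -52.2°).

PF = 0.6135 (leading, φ = -52.2°)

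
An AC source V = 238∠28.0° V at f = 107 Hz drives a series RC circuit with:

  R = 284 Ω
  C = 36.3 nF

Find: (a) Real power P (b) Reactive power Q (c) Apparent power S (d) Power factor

Step 1 — Angular frequency: ω = 2π·f = 2π·107 = 672.3 rad/s.
Step 2 — Component impedances:
  R: Z = R = 284 Ω
  C: Z = 1/(jωC) = -j/(ω·C) = 0 - j4.098e+04 Ω
Step 3 — Series combination: Z_total = R + C = 284 - j4.098e+04 Ω = 4.098e+04∠-89.6° Ω.
Step 4 — Source phasor: V = 238∠28.0° V = 210.1 + j111.7 V.
Step 5 — Current: I = V / Z = -0.002691 + j0.005147 A = 0.005808∠117.6° A.
Step 6 — Complex power: S = V·I* = 0.009581 - j1.382 VA.
Step 7 — Real power: P = Re(S) = 0.009581 W.
Step 8 — Reactive power: Q = Im(S) = -1.382 VAR.
Step 9 — Apparent power: |S| = 1.382 VA.
Step 10 — Power factor: PF = P/|S| = 0.006931 (leading).

(a) P = 0.009581 W  (b) Q = -1.382 VAR  (c) S = 1.382 VA  (d) PF = 0.006931 (leading)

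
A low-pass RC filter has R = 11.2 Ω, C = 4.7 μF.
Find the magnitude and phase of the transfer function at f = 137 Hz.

Step 1 — Angular frequency: ω = 2π·137 = 860.8 rad/s.
Step 2 — Transfer function: H(jω) = 1/(1 + jωRC).
Step 3 — Denominator: 1 + jωRC = 1 + j·860.8·11.2·4.7e-06 = 1 + j0.04531.
Step 4 — H = 0.998 - j0.04522.
Step 5 — Magnitude: |H| = 0.999 (-0.0 dB); phase: φ = -2.6°.

|H| = 0.999 (-0.0 dB), φ = -2.6°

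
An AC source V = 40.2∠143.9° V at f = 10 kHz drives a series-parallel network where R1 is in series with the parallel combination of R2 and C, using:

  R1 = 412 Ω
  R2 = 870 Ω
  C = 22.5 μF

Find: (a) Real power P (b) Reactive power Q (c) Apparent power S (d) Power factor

Step 1 — Angular frequency: ω = 2π·f = 2π·1e+04 = 6.283e+04 rad/s.
Step 2 — Component impedances:
  R1: Z = R = 412 Ω
  R2: Z = R = 870 Ω
  C: Z = 1/(jωC) = -j/(ω·C) = 0 - j0.7074 Ω
Step 3 — Parallel branch: R2 || C = 1/(1/R2 + 1/C) = 0.0005751 - j0.7074 Ω.
Step 4 — Series with R1: Z_total = R1 + (R2 || C) = 412 - j0.7074 Ω = 412∠-0.1° Ω.
Step 5 — Source phasor: V = 40.2∠143.9° V = -32.48 + j23.69 V.
Step 6 — Current: I = V / Z = -0.07894 + j0.05735 A = 0.09757∠144.0° A.
Step 7 — Complex power: S = V·I* = 3.922 - j0.006734 VA.
Step 8 — Real power: P = Re(S) = 3.922 W.
Step 9 — Reactive power: Q = Im(S) = -0.006734 VAR.
Step 10 — Apparent power: |S| = 3.922 VA.
Step 11 — Power factor: PF = P/|S| = 1 (leading).

(a) P = 3.922 W  (b) Q = -0.006734 VAR  (c) S = 3.922 VA  (d) PF = 1 (leading)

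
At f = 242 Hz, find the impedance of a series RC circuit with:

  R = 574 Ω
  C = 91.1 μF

Step 1 — Angular frequency: ω = 2π·f = 2π·242 = 1521 rad/s.
Step 2 — Component impedances:
  R: Z = R = 574 Ω
  C: Z = 1/(jωC) = -j/(ω·C) = 0 - j7.219 Ω
Step 3 — Series combination: Z_total = R + C = 574 - j7.219 Ω = 574∠-0.7° Ω.

Z = 574 - j7.219 Ω = 574∠-0.7° Ω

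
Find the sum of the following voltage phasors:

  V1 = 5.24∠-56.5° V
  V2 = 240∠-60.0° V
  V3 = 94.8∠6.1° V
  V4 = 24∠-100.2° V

Step 1 — Convert each phasor to rectangular form:
  V1 = 5.24·(cos(-56.5°) + j·sin(-56.5°)) = 2.892 - j4.37 V
  V2 = 240·(cos(-60.0°) + j·sin(-60.0°)) = 120 - j207.8 V
  V3 = 94.8·(cos(6.1°) + j·sin(6.1°)) = 94.26 + j10.07 V
  V4 = 24·(cos(-100.2°) + j·sin(-100.2°)) = -4.25 - j23.62 V
Step 2 — Sum components: V_total = 212.9 - j225.8 V.
Step 3 — Convert to polar: |V_total| = 310.3 V, ∠V_total = -46.7°.

V_total = 310.3∠-46.7° V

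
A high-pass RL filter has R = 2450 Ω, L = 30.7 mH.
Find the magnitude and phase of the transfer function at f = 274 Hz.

Step 1 — Angular frequency: ω = 2π·274 = 1722 rad/s.
Step 2 — Transfer function: H(jω) = jωL/(R + jωL).
Step 3 — Numerator jωL = j·52.85; denominator R + jωL = 2450 + j52.85.
Step 4 — H = 0.0004652 + j0.02156.
Step 5 — Magnitude: |H| = 0.02157 (-33.3 dB); phase: φ = 88.8°.

|H| = 0.02157 (-33.3 dB), φ = 88.8°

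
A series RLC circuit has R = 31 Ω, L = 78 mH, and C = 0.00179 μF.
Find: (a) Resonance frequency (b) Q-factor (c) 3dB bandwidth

Step 1 — Resonance condition Im(Z)=0 gives ω₀ = 1/√(LC).
Step 2 — ω₀ = 1/√(0.078·1.79e-09) = 8.463e+04 rad/s.
Step 3 — f₀ = ω₀/(2π) = 1.347e+04 Hz.
Step 4 — Series Q: Q = ω₀L/R = 8.463e+04·0.078/31 = 212.9.
Step 5 — 3dB bandwidth: Δω = ω₀/Q = 397.4 rad/s; BW = Δω/(2π) = 63.25 Hz.

(a) f₀ = 1.347e+04 Hz  (b) Q = 212.9  (c) BW = 63.25 Hz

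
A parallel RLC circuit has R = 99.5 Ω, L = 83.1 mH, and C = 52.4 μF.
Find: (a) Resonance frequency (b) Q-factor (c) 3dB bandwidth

Step 1 — Resonance: ω₀ = 1/√(LC) = 1/√(0.0831·5.24e-05) = 479.2 rad/s.
Step 2 — f₀ = ω₀/(2π) = 76.27 Hz.
Step 3 — Parallel Q: Q = R/(ω₀L) = 99.5/(479.2·0.0831) = 2.499.
Step 4 — Bandwidth: Δω = ω₀/Q = 191.8 rad/s; BW = Δω/(2π) = 30.53 Hz.

(a) f₀ = 76.27 Hz  (b) Q = 2.499  (c) BW = 30.53 Hz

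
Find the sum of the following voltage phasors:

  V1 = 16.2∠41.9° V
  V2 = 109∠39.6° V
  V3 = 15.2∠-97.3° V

Step 1 — Convert each phasor to rectangular form:
  V1 = 16.2·(cos(41.9°) + j·sin(41.9°)) = 12.06 + j10.82 V
  V2 = 109·(cos(39.6°) + j·sin(39.6°)) = 83.99 + j69.48 V
  V3 = 15.2·(cos(-97.3°) + j·sin(-97.3°)) = -1.931 - j15.08 V
Step 2 — Sum components: V_total = 94.11 + j65.22 V.
Step 3 — Convert to polar: |V_total| = 114.5 V, ∠V_total = 34.7°.

V_total = 114.5∠34.7° V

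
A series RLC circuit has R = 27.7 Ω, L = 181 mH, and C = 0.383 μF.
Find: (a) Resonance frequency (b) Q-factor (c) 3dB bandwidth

Step 1 — Resonance condition Im(Z)=0 gives ω₀ = 1/√(LC).
Step 2 — ω₀ = 1/√(0.181·3.83e-07) = 3798 rad/s.
Step 3 — f₀ = ω₀/(2π) = 604.5 Hz.
Step 4 — Series Q: Q = ω₀L/R = 3798·0.181/27.7 = 24.82.
Step 5 — 3dB bandwidth: Δω = ω₀/Q = 153 rad/s; BW = Δω/(2π) = 24.36 Hz.

(a) f₀ = 604.5 Hz  (b) Q = 24.82  (c) BW = 24.36 Hz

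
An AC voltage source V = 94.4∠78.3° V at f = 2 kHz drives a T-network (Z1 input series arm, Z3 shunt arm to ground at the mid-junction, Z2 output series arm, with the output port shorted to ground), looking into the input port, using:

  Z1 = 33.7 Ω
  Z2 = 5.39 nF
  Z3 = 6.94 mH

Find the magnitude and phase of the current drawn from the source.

Step 1 — Angular frequency: ω = 2π·f = 2π·2000 = 1.257e+04 rad/s.
Step 2 — Component impedances:
  Z1: Z = R = 33.7 Ω
  Z2: Z = 1/(jωC) = -j/(ω·C) = 0 - j1.476e+04 Ω
  Z3: Z = jωL = j·1.257e+04·0.00694 = 0 + j87.21 Ω
Step 3 — With the output port shorted to ground, the output series arm Z2 runs from the junction to ground; the shunt arm Z3 also runs from the junction to ground. They appear in parallel: Z3 || Z2 = 0 + j87.73 Ω.
Step 4 — Series with input arm Z1: Z_in = Z1 + (Z3 || Z2) = 33.7 + j87.73 Ω = 93.98∠69.0° Ω.
Step 5 — Source phasor: V = 94.4∠78.3° V = 19.14 + j92.44 V.
Step 6 — Ohm's law: I = V / Z_total = (19.14 + j92.44) / (33.7 + j87.73) = 0.9912 + j0.1626 A.
Step 7 — Convert to polar: |I| = 1.004 A, ∠I = 9.3°.

I = 1.004∠9.3° A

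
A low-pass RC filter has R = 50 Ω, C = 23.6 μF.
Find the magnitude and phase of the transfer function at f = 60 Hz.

Step 1 — Angular frequency: ω = 2π·60 = 377 rad/s.
Step 2 — Transfer function: H(jω) = 1/(1 + jωRC).
Step 3 — Denominator: 1 + jωRC = 1 + j·377·50·2.36e-05 = 1 + j0.4448.
Step 4 — H = 0.8348 - j0.3714.
Step 5 — Magnitude: |H| = 0.9137 (-0.8 dB); phase: φ = -24.0°.

|H| = 0.9137 (-0.8 dB), φ = -24.0°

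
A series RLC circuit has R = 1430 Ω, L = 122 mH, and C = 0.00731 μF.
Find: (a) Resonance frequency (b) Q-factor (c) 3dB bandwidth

Step 1 — Resonance condition Im(Z)=0 gives ω₀ = 1/√(LC).
Step 2 — ω₀ = 1/√(0.122·7.31e-09) = 3.349e+04 rad/s.
Step 3 — f₀ = ω₀/(2π) = 5329 Hz.
Step 4 — Series Q: Q = ω₀L/R = 3.349e+04·0.122/1430 = 2.857.
Step 5 — 3dB bandwidth: Δω = ω₀/Q = 1.172e+04 rad/s; BW = Δω/(2π) = 1866 Hz.

(a) f₀ = 5329 Hz  (b) Q = 2.857  (c) BW = 1866 Hz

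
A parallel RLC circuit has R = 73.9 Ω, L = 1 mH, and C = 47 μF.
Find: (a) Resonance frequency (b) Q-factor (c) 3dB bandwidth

Step 1 — Resonance: ω₀ = 1/√(LC) = 1/√(0.001·4.7e-05) = 4613 rad/s.
Step 2 — f₀ = ω₀/(2π) = 734.1 Hz.
Step 3 — Parallel Q: Q = R/(ω₀L) = 73.9/(4613·0.001) = 16.02.
Step 4 — Bandwidth: Δω = ω₀/Q = 287.9 rad/s; BW = Δω/(2π) = 45.82 Hz.

(a) f₀ = 734.1 Hz  (b) Q = 16.02  (c) BW = 45.82 Hz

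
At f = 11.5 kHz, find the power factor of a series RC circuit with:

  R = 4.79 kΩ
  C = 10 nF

Step 1 — Angular frequency: ω = 2π·f = 2π·1.15e+04 = 7.226e+04 rad/s.
Step 2 — Component impedances:
  R: Z = R = 4790 Ω
  C: Z = 1/(jωC) = -j/(ω·C) = 0 - j1384 Ω
Step 3 — Series combination: Z_total = R + C = 4790 - j1384 Ω = 4986∠-16.1° Ω.
Step 4 — Power factor: PF = cos(φ) = Re(Z)/|Z| = 4790/4986 = 0.9607.
Step 5 — Type: Im(Z) = -1384 ⇒ leading (phase φ = -16.1°).

PF = 0.9607 (leading, φ = -16.1°)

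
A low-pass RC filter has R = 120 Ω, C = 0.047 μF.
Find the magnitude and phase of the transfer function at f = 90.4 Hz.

Step 1 — Angular frequency: ω = 2π·90.4 = 568 rad/s.
Step 2 — Transfer function: H(jω) = 1/(1 + jωRC).
Step 3 — Denominator: 1 + jωRC = 1 + j·568·120·4.7e-08 = 1 + j0.003204.
Step 4 — H = 1 - j0.003203.
Step 5 — Magnitude: |H| = 1 (-0.0 dB); phase: φ = -0.2°.

|H| = 1 (-0.0 dB), φ = -0.2°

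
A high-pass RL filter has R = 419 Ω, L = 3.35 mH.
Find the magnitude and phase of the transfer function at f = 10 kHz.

Step 1 — Angular frequency: ω = 2π·1e+04 = 6.283e+04 rad/s.
Step 2 — Transfer function: H(jω) = jωL/(R + jωL).
Step 3 — Numerator jωL = j·210.5; denominator R + jωL = 419 + j210.5.
Step 4 — H = 0.2015 + j0.4011.
Step 5 — Magnitude: |H| = 0.4489 (-7.0 dB); phase: φ = 63.3°.

|H| = 0.4489 (-7.0 dB), φ = 63.3°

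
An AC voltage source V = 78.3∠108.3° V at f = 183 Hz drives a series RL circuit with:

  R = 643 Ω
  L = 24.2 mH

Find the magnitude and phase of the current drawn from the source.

Step 1 — Angular frequency: ω = 2π·f = 2π·183 = 1150 rad/s.
Step 2 — Component impedances:
  R: Z = R = 643 Ω
  L: Z = jωL = j·1150·0.0242 = 0 + j27.83 Ω
Step 3 — Series combination: Z_total = R + L = 643 + j27.83 Ω = 643.6∠2.5° Ω.
Step 4 — Source phasor: V = 78.3∠108.3° V = -24.59 + j74.34 V.
Step 5 — Ohm's law: I = V / Z_total = (-24.59 + j74.34) / (643 + j27.83) = -0.03317 + j0.117 A.
Step 6 — Convert to polar: |I| = 0.1217 A, ∠I = 105.8°.

I = 0.1217∠105.8° A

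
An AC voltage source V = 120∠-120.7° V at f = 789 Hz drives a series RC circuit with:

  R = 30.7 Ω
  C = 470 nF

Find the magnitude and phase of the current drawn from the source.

Step 1 — Angular frequency: ω = 2π·f = 2π·789 = 4957 rad/s.
Step 2 — Component impedances:
  R: Z = R = 30.7 Ω
  C: Z = 1/(jωC) = -j/(ω·C) = 0 - j429.2 Ω
Step 3 — Series combination: Z_total = R + C = 30.7 - j429.2 Ω = 430.3∠-85.9° Ω.
Step 4 — Source phasor: V = 120∠-120.7° V = -61.27 - j103.2 V.
Step 5 — Ohm's law: I = V / Z_total = (-61.27 - j103.2) / (30.7 - j429.2) = 0.229 - j0.1591 A.
Step 6 — Convert to polar: |I| = 0.2789 A, ∠I = -34.8°.

I = 0.2789∠-34.8° A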